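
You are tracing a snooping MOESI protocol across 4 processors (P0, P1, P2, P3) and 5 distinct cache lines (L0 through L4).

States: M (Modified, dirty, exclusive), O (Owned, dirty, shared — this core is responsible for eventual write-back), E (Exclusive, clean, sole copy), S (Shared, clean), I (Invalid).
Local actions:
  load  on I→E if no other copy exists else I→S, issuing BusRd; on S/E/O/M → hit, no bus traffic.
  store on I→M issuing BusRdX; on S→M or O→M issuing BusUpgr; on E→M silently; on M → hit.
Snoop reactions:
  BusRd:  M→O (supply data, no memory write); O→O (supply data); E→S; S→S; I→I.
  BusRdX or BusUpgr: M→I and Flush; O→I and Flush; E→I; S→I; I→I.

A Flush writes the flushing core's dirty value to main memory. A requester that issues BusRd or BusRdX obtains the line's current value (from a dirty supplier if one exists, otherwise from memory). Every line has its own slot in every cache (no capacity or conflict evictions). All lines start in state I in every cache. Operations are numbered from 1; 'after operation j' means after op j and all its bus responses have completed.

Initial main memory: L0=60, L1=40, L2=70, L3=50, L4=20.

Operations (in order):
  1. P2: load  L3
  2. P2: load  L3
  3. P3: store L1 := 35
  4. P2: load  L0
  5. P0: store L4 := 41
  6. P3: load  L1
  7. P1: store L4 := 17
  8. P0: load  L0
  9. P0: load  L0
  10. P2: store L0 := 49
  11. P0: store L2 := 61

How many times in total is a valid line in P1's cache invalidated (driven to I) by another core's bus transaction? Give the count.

1. P2: load  L3  bus=[BusRd]  L3: P0=I P1=I P2=E P3=I  mem[L3]=50
2. P2: load  L3  bus=[-]  L3: P0=I P1=I P2=E P3=I  mem[L3]=50
3. P3: store L1 := 35  bus=[BusRdX]  L1: P0=I P1=I P2=I P3=M  mem[L1]=40
4. P2: load  L0  bus=[BusRd]  L0: P0=I P1=I P2=E P3=I  mem[L0]=60
5. P0: store L4 := 41  bus=[BusRdX]  L4: P0=M P1=I P2=I P3=I  mem[L4]=20
6. P3: load  L1  bus=[-]  L1: P0=I P1=I P2=I P3=M  mem[L1]=40
7. P1: store L4 := 17  bus=[BusRdX,Flush]  L4: P0=I P1=M P2=I P3=I  mem[L4]=41
8. P0: load  L0  bus=[BusRd]  L0: P0=S P1=I P2=S P3=I  mem[L0]=60
9. P0: load  L0  bus=[-]  L0: P0=S P1=I P2=S P3=I  mem[L0]=60
10. P2: store L0 := 49  bus=[BusUpgr]  L0: P0=I P1=I P2=M P3=I  mem[L0]=60
11. P0: store L2 := 61  bus=[BusRdX]  L2: P0=M P1=I P2=I P3=I  mem[L2]=70

invalidations = 0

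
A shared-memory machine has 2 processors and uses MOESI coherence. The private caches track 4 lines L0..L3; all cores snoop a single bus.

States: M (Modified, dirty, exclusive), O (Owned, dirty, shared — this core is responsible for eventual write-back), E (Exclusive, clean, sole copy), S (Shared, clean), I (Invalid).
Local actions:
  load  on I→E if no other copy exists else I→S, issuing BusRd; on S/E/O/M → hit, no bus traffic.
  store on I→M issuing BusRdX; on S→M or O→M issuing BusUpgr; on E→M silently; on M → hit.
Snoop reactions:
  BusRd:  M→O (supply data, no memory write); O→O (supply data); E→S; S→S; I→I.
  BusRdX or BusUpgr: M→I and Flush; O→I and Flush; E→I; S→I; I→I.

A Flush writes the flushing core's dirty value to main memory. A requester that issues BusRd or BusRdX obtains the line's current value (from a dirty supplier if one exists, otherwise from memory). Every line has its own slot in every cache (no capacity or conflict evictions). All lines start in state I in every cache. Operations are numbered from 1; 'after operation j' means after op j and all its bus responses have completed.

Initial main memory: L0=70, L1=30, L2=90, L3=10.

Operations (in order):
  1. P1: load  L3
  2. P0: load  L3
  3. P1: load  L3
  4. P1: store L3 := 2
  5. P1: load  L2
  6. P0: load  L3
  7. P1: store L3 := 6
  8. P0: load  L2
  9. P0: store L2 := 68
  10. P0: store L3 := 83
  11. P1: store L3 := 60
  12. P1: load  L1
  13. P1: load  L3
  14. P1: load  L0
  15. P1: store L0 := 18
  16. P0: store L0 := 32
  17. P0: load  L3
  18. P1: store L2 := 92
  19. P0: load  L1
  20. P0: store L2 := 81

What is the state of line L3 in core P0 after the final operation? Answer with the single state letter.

state = S

step 1: P1: load  L3  ⟶  IE  (L3)  txn=BusRd  M[L3]=10
step 2: P0: load  L3  ⟶  SS  (L3)  txn=BusRd  M[L3]=10
step 3: P1: load  L3  ⟶  SS  (L3)  txn=∅  M[L3]=10
step 4: P1: store L3 := 2  ⟶  IM  (L3)  txn=BusUpgr  M[L3]=10
step 5: P1: load  L2  ⟶  IE  (L2)  txn=BusRd  M[L2]=90
step 6: P0: load  L3  ⟶  SO  (L3)  txn=BusRd  M[L3]=10
step 7: P1: store L3 := 6  ⟶  IM  (L3)  txn=BusUpgr  M[L3]=10
step 8: P0: load  L2  ⟶  SS  (L2)  txn=BusRd  M[L2]=90
step 9: P0: store L2 := 68  ⟶  MI  (L2)  txn=BusUpgr  M[L2]=90
step 10: P0: store L3 := 83  ⟶  MI  (L3)  txn=BusRdX+Flush  M[L3]=6
step 11: P1: store L3 := 60  ⟶  IM  (L3)  txn=BusRdX+Flush  M[L3]=83
step 12: P1: load  L1  ⟶  IE  (L1)  txn=BusRd  M[L1]=30
step 13: P1: load  L3  ⟶  IM  (L3)  txn=∅  M[L3]=83
step 14: P1: load  L0  ⟶  IE  (L0)  txn=BusRd  M[L0]=70
step 15: P1: store L0 := 18  ⟶  IM  (L0)  txn=∅  M[L0]=70
step 16: P0: store L0 := 32  ⟶  MI  (L0)  txn=BusRdX+Flush  M[L0]=18
step 17: P0: load  L3  ⟶  SO  (L3)  txn=BusRd  M[L3]=83
step 18: P1: store L2 := 92  ⟶  IM  (L2)  txn=BusRdX+Flush  M[L2]=68
step 19: P0: load  L1  ⟶  SS  (L1)  txn=BusRd  M[L1]=30
step 20: P0: store L2 := 81  ⟶  MI  (L2)  txn=BusRdX+Flush  M[L2]=92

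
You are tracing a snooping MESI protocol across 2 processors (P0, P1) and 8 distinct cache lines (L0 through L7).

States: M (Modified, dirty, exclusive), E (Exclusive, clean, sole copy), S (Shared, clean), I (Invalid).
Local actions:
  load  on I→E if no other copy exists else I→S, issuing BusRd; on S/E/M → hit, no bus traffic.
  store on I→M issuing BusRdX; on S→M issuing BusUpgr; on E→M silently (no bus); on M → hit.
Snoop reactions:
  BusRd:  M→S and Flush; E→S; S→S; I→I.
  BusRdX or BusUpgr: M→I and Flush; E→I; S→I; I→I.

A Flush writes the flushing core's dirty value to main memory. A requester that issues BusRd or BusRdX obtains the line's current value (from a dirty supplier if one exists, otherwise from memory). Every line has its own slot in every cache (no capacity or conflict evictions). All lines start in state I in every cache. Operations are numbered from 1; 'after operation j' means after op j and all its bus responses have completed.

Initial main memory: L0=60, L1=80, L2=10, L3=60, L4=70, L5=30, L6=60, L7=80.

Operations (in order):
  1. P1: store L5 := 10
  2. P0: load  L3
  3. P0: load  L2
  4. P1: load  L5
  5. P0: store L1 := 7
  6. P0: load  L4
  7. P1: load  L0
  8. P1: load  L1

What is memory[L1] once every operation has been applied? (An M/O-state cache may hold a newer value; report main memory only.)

memory[L1] = 7

step 1: P1: store L5 := 10  ⟶  IM  (L5)  txn=BusRdX  M[L5]=30
step 2: P0: load  L3  ⟶  EI  (L3)  txn=BusRd  M[L3]=60
step 3: P0: load  L2  ⟶  EI  (L2)  txn=BusRd  M[L2]=10
step 4: P1: load  L5  ⟶  IM  (L5)  txn=∅  M[L5]=30
step 5: P0: store L1 := 7  ⟶  MI  (L1)  txn=BusRdX  M[L1]=80
step 6: P0: load  L4  ⟶  EI  (L4)  txn=BusRd  M[L4]=70
step 7: P1: load  L0  ⟶  IE  (L0)  txn=BusRd  M[L0]=60
step 8: P1: load  L1  ⟶  SS  (L1)  txn=BusRd+Flush  M[L1]=7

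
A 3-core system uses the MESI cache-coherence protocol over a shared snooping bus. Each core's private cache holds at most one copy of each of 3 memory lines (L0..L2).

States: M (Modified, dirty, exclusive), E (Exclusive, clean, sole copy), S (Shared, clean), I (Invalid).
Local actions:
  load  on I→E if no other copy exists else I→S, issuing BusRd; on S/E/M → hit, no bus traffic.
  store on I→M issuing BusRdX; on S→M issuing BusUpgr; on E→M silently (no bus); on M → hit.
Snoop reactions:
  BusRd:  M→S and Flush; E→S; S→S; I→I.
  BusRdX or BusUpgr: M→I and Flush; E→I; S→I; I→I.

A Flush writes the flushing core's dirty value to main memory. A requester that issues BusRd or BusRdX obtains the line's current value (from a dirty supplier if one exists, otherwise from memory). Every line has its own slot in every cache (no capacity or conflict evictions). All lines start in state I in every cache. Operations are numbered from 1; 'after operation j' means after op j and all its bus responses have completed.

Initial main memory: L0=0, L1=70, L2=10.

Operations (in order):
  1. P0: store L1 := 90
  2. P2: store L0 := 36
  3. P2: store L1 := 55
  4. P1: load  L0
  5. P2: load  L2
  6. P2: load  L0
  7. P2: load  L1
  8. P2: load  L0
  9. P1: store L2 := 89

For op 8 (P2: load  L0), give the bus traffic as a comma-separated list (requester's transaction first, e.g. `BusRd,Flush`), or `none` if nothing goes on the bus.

[1] P0: store L1 := 90 | P0:M(90), P1:I, P2:I | bus: BusRdX
[2] P2: store L0 := 36 | P0:I, P1:I, P2:M(36) | bus: BusRdX
[3] P2: store L1 := 55 | P0:I, P1:I, P2:M(55) | bus: BusRdX,Flush
[4] P1: load  L0 | P0:I, P1:S(36), P2:S(36) | bus: BusRd,Flush
[5] P2: load  L2 | P0:I, P1:I, P2:E(10) | bus: BusRd
[6] P2: load  L0 | P0:I, P1:S(36), P2:S(36) | bus: none
[7] P2: load  L1 | P0:I, P1:I, P2:M(55) | bus: none
[8] P2: load  L0 | P0:I, P1:S(36), P2:S(36) | bus: none
[9] P1: store L2 := 89 | P0:I, P1:M(89), P2:I | bus: BusRdX

bus = none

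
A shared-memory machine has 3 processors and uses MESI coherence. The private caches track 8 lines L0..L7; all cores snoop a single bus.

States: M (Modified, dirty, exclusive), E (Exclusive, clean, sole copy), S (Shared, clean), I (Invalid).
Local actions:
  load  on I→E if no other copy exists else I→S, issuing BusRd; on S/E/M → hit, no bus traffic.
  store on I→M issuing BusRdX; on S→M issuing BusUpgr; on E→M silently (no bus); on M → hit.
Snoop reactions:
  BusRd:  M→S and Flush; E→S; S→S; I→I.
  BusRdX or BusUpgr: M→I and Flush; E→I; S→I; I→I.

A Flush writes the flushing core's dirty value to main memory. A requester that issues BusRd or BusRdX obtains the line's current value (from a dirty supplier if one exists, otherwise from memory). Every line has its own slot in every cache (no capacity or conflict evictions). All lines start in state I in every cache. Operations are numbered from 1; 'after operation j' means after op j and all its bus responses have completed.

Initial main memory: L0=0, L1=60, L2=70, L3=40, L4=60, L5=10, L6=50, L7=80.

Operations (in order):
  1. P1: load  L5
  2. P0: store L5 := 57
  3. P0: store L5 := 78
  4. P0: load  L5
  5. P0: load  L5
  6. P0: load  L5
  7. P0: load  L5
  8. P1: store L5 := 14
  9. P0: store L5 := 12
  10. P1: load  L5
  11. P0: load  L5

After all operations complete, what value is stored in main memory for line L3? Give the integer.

step 1: P1: load  L5  ⟶  IEI  (L5)  txn=BusRd  M[L5]=10
step 2: P0: store L5 := 57  ⟶  MII  (L5)  txn=BusRdX  M[L5]=10
step 3: P0: store L5 := 78  ⟶  MII  (L5)  txn=∅  M[L5]=10
step 4: P0: load  L5  ⟶  MII  (L5)  txn=∅  M[L5]=10
step 5: P0: load  L5  ⟶  MII  (L5)  txn=∅  M[L5]=10
step 6: P0: load  L5  ⟶  MII  (L5)  txn=∅  M[L5]=10
step 7: P0: load  L5  ⟶  MII  (L5)  txn=∅  M[L5]=10
step 8: P1: store L5 := 14  ⟶  IMI  (L5)  txn=BusRdX+Flush  M[L5]=78
step 9: P0: store L5 := 12  ⟶  MII  (L5)  txn=BusRdX+Flush  M[L5]=14
step 10: P1: load  L5  ⟶  SSI  (L5)  txn=BusRd+Flush  M[L5]=12
step 11: P0: load  L5  ⟶  SSI  (L5)  txn=∅  M[L5]=12

memory[L3] = 40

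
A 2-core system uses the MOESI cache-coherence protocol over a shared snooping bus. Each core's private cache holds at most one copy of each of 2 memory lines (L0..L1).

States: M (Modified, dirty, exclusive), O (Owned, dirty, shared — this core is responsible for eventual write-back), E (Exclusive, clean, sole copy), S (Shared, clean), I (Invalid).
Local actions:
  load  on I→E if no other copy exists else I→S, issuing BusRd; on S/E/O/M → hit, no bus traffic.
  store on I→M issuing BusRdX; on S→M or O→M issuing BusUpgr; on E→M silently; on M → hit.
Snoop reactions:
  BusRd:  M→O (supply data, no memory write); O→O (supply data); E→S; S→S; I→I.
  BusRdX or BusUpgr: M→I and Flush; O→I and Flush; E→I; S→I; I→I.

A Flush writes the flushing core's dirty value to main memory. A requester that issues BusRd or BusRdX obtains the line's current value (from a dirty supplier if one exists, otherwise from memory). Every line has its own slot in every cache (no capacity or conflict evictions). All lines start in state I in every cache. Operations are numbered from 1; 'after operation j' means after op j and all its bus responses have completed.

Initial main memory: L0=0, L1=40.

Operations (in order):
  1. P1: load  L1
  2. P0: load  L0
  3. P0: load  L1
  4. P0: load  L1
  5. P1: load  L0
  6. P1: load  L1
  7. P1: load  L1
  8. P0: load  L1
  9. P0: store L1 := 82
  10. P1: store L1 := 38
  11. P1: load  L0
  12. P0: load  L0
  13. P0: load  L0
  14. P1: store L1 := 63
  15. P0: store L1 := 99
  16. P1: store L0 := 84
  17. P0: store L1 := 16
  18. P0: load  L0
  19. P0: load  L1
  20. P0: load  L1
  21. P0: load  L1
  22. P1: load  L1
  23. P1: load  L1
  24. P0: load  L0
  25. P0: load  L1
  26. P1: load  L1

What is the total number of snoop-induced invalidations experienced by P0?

invalidations = 2

step 1: P1: load  L1  ⟶  IE  (L1)  txn=BusRd  M[L1]=40
step 2: P0: load  L0  ⟶  EI  (L0)  txn=BusRd  M[L0]=0
step 3: P0: load  L1  ⟶  SS  (L1)  txn=BusRd  M[L1]=40
step 4: P0: load  L1  ⟶  SS  (L1)  txn=∅  M[L1]=40
step 5: P1: load  L0  ⟶  SS  (L0)  txn=BusRd  M[L0]=0
step 6: P1: load  L1  ⟶  SS  (L1)  txn=∅  M[L1]=40
step 7: P1: load  L1  ⟶  SS  (L1)  txn=∅  M[L1]=40
step 8: P0: load  L1  ⟶  SS  (L1)  txn=∅  M[L1]=40
step 9: P0: store L1 := 82  ⟶  MI  (L1)  txn=BusUpgr  M[L1]=40
step 10: P1: store L1 := 38  ⟶  IM  (L1)  txn=BusRdX+Flush  M[L1]=82
step 11: P1: load  L0  ⟶  SS  (L0)  txn=∅  M[L0]=0
step 12: P0: load  L0  ⟶  SS  (L0)  txn=∅  M[L0]=0
step 13: P0: load  L0  ⟶  SS  (L0)  txn=∅  M[L0]=0
step 14: P1: store L1 := 63  ⟶  IM  (L1)  txn=∅  M[L1]=82
step 15: P0: store L1 := 99  ⟶  MI  (L1)  txn=BusRdX+Flush  M[L1]=63
step 16: P1: store L0 := 84  ⟶  IM  (L0)  txn=BusUpgr  M[L0]=0
step 17: P0: store L1 := 16  ⟶  MI  (L1)  txn=∅  M[L1]=63
step 18: P0: load  L0  ⟶  SO  (L0)  txn=BusRd  M[L0]=0
step 19: P0: load  L1  ⟶  MI  (L1)  txn=∅  M[L1]=63
step 20: P0: load  L1  ⟶  MI  (L1)  txn=∅  M[L1]=63
step 21: P0: load  L1  ⟶  MI  (L1)  txn=∅  M[L1]=63
step 22: P1: load  L1  ⟶  OS  (L1)  txn=BusRd  M[L1]=63
step 23: P1: load  L1  ⟶  OS  (L1)  txn=∅  M[L1]=63
step 24: P0: load  L0  ⟶  SO  (L0)  txn=∅  M[L0]=0
step 25: P0: load  L1  ⟶  OS  (L1)  txn=∅  M[L1]=63
step 26: P1: load  L1  ⟶  OS  (L1)  txn=∅  M[L1]=63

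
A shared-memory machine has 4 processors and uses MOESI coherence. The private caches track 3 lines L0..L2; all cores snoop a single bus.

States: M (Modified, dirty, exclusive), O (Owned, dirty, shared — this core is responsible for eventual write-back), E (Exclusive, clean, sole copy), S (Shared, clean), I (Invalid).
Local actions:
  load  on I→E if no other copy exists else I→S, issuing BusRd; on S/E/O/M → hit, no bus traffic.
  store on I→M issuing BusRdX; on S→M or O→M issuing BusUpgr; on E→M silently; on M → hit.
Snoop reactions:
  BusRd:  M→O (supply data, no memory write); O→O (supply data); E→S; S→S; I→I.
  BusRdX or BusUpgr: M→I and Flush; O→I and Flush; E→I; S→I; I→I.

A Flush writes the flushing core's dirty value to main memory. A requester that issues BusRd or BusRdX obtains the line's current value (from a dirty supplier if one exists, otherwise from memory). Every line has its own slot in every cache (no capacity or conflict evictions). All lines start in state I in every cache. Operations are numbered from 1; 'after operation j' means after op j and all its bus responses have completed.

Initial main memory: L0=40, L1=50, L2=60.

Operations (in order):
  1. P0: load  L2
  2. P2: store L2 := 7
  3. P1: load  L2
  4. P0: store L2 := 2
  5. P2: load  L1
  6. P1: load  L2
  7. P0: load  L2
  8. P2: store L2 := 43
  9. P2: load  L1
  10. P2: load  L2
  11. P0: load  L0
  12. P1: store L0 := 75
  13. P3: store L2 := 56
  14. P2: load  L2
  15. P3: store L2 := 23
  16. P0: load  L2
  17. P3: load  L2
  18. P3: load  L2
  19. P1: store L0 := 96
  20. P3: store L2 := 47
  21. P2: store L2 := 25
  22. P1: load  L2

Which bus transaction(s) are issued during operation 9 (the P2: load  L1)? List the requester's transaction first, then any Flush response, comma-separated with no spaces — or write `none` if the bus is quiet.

[1] P0: load  L2 | P0:E(60), P1:I, P2:I, P3:I | bus: BusRd
[2] P2: store L2 := 7 | P0:I, P1:I, P2:M(7), P3:I | bus: BusRdX
[3] P1: load  L2 | P0:I, P1:S(7), P2:O(7), P3:I | bus: BusRd
[4] P0: store L2 := 2 | P0:M(2), P1:I, P2:I, P3:I | bus: BusRdX,Flush
[5] P2: load  L1 | P0:I, P1:I, P2:E(50), P3:I | bus: BusRd
[6] P1: load  L2 | P0:O(2), P1:S(2), P2:I, P3:I | bus: BusRd
[7] P0: load  L2 | P0:O(2), P1:S(2), P2:I, P3:I | bus: none
[8] P2: store L2 := 43 | P0:I, P1:I, P2:M(43), P3:I | bus: BusRdX,Flush
[9] P2: load  L1 | P0:I, P1:I, P2:E(50), P3:I | bus: none
[10] P2: load  L2 | P0:I, P1:I, P2:M(43), P3:I | bus: none
[11] P0: load  L0 | P0:E(40), P1:I, P2:I, P3:I | bus: BusRd
[12] P1: store L0 := 75 | P0:I, P1:M(75), P2:I, P3:I | bus: BusRdX
[13] P3: store L2 := 56 | P0:I, P1:I, P2:I, P3:M(56) | bus: BusRdX,Flush
[14] P2: load  L2 | P0:I, P1:I, P2:S(56), P3:O(56) | bus: BusRd
[15] P3: store L2 := 23 | P0:I, P1:I, P2:I, P3:M(23) | bus: BusUpgr
[16] P0: load  L2 | P0:S(23), P1:I, P2:I, P3:O(23) | bus: BusRd
[17] P3: load  L2 | P0:S(23), P1:I, P2:I, P3:O(23) | bus: none
[18] P3: load  L2 | P0:S(23), P1:I, P2:I, P3:O(23) | bus: none
[19] P1: store L0 := 96 | P0:I, P1:M(96), P2:I, P3:I | bus: none
[20] P3: store L2 := 47 | P0:I, P1:I, P2:I, P3:M(47) | bus: BusUpgr
[21] P2: store L2 := 25 | P0:I, P1:I, P2:M(25), P3:I | bus: BusRdX,Flush
[22] P1: load  L2 | P0:I, P1:S(25), P2:O(25), P3:I | bus: BusRd

bus = none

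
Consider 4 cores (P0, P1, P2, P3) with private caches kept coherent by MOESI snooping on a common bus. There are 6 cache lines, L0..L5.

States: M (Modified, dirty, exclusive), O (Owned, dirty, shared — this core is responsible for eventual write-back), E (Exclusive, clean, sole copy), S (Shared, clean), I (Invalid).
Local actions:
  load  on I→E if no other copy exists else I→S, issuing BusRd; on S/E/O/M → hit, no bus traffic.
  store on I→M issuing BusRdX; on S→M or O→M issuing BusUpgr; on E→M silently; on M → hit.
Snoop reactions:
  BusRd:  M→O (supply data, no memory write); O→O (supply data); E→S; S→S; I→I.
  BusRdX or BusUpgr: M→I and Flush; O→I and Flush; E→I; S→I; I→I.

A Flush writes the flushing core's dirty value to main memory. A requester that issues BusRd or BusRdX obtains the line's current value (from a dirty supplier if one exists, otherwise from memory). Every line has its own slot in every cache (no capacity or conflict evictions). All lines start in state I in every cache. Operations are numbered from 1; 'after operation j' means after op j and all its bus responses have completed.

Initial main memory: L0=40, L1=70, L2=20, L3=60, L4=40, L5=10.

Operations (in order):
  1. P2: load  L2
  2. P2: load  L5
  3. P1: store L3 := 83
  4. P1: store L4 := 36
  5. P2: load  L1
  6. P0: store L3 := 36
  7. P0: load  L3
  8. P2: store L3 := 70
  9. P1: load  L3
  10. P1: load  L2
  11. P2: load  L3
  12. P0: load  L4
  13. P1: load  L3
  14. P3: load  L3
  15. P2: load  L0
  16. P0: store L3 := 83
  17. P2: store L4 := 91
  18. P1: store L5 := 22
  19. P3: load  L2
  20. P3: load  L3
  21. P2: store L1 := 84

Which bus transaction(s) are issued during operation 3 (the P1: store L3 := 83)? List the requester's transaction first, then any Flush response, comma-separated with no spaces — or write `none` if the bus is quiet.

bus = BusRdX

step 1: P2: load  L2  ⟶  IIEI  (L2)  txn=BusRd  M[L2]=20
step 2: P2: load  L5  ⟶  IIEI  (L5)  txn=BusRd  M[L5]=10
step 3: P1: store L3 := 83  ⟶  IMII  (L3)  txn=BusRdX  M[L3]=60
step 4: P1: store L4 := 36  ⟶  IMII  (L4)  txn=BusRdX  M[L4]=40
step 5: P2: load  L1  ⟶  IIEI  (L1)  txn=BusRd  M[L1]=70
step 6: P0: store L3 := 36  ⟶  MIII  (L3)  txn=BusRdX+Flush  M[L3]=83
step 7: P0: load  L3  ⟶  MIII  (L3)  txn=∅  M[L3]=83
step 8: P2: store L3 := 70  ⟶  IIMI  (L3)  txn=BusRdX+Flush  M[L3]=36
step 9: P1: load  L3  ⟶  ISOI  (L3)  txn=BusRd  M[L3]=36
step 10: P1: load  L2  ⟶  ISSI  (L2)  txn=BusRd  M[L2]=20
step 11: P2: load  L3  ⟶  ISOI  (L3)  txn=∅  M[L3]=36
step 12: P0: load  L4  ⟶  SOII  (L4)  txn=BusRd  M[L4]=40
step 13: P1: load  L3  ⟶  ISOI  (L3)  txn=∅  M[L3]=36
step 14: P3: load  L3  ⟶  ISOS  (L3)  txn=BusRd  M[L3]=36
step 15: P2: load  L0  ⟶  IIEI  (L0)  txn=BusRd  M[L0]=40
step 16: P0: store L3 := 83  ⟶  MIII  (L3)  txn=BusRdX+Flush  M[L3]=70
step 17: P2: store L4 := 91  ⟶  IIMI  (L4)  txn=BusRdX+Flush  M[L4]=36
step 18: P1: store L5 := 22  ⟶  IMII  (L5)  txn=BusRdX  M[L5]=10
step 19: P3: load  L2  ⟶  ISSS  (L2)  txn=BusRd  M[L2]=20
step 20: P3: load  L3  ⟶  OIIS  (L3)  txn=BusRd  M[L3]=70
step 21: P2: store L1 := 84  ⟶  IIMI  (L1)  txn=∅  M[L1]=70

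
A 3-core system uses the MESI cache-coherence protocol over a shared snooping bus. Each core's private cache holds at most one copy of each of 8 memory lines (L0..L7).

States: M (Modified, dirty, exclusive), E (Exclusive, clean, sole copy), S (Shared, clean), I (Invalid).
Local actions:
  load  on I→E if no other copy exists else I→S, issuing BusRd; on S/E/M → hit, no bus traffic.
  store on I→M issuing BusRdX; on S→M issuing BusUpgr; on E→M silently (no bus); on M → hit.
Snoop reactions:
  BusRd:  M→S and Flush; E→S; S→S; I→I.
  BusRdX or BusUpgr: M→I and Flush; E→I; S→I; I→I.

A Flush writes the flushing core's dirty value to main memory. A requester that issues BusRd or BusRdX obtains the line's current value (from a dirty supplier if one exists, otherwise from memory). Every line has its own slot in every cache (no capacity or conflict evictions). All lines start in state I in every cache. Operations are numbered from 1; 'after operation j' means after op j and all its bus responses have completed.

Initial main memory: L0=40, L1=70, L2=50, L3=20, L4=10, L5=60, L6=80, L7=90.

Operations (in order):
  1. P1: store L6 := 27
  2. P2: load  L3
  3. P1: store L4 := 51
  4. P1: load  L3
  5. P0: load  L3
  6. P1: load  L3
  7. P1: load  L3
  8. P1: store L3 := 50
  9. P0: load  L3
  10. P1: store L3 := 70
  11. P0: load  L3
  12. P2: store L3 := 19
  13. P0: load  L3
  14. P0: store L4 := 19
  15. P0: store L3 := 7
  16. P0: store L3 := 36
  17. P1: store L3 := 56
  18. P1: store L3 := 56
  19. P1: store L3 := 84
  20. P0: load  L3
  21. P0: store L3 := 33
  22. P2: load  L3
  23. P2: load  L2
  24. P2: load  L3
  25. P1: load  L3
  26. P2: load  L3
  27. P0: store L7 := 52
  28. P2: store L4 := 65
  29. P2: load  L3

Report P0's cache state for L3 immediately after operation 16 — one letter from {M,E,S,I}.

state = M

  op1 P1: store L6 := 27 → I/M/I on L6; bus BusRdX; mem=80
  op2 P2: load  L3 → I/I/E on L3; bus BusRd; mem=20
  op3 P1: store L4 := 51 → I/M/I on L4; bus BusRdX; mem=10
  op4 P1: load  L3 → I/S/S on L3; bus BusRd; mem=20
  op5 P0: load  L3 → S/S/S on L3; bus BusRd; mem=20
  op6 P1: load  L3 → S/S/S on L3; bus (none); mem=20
  op7 P1: load  L3 → S/S/S on L3; bus (none); mem=20
  op8 P1: store L3 := 50 → I/M/I on L3; bus BusUpgr; mem=20
  op9 P0: load  L3 → S/S/I on L3; bus BusRd Flush; mem=50
  op10 P1: store L3 := 70 → I/M/I on L3; bus BusUpgr; mem=50
  op11 P0: load  L3 → S/S/I on L3; bus BusRd Flush; mem=70
  op12 P2: store L3 := 19 → I/I/M on L3; bus BusRdX; mem=70
  op13 P0: load  L3 → S/I/S on L3; bus BusRd Flush; mem=19
  op14 P0: store L4 := 19 → M/I/I on L4; bus BusRdX Flush; mem=51
  op15 P0: store L3 := 7 → M/I/I on L3; bus BusUpgr; mem=19
  op16 P0: store L3 := 36 → M/I/I on L3; bus (none); mem=19
  op17 P1: store L3 := 56 → I/M/I on L3; bus BusRdX Flush; mem=36
  op18 P1: store L3 := 56 → I/M/I on L3; bus (none); mem=36
  op19 P1: store L3 := 84 → I/M/I on L3; bus (none); mem=36
  op20 P0: load  L3 → S/S/I on L3; bus BusRd Flush; mem=84
  op21 P0: store L3 := 33 → M/I/I on L3; bus BusUpgr; mem=84
  op22 P2: load  L3 → S/I/S on L3; bus BusRd Flush; mem=33
  op23 P2: load  L2 → I/I/E on L2; bus BusRd; mem=50
  op24 P2: load  L3 → S/I/S on L3; bus (none); mem=33
  op25 P1: load  L3 → S/S/S on L3; bus BusRd; mem=33
  op26 P2: load  L3 → S/S/S on L3; bus (none); mem=33
  op27 P0: store L7 := 52 → M/I/I on L7; bus BusRdX; mem=90
  op28 P2: store L4 := 65 → I/I/M on L4; bus BusRdX Flush; mem=19
  op29 P2: load  L3 → S/S/S on L3; bus (none); mem=33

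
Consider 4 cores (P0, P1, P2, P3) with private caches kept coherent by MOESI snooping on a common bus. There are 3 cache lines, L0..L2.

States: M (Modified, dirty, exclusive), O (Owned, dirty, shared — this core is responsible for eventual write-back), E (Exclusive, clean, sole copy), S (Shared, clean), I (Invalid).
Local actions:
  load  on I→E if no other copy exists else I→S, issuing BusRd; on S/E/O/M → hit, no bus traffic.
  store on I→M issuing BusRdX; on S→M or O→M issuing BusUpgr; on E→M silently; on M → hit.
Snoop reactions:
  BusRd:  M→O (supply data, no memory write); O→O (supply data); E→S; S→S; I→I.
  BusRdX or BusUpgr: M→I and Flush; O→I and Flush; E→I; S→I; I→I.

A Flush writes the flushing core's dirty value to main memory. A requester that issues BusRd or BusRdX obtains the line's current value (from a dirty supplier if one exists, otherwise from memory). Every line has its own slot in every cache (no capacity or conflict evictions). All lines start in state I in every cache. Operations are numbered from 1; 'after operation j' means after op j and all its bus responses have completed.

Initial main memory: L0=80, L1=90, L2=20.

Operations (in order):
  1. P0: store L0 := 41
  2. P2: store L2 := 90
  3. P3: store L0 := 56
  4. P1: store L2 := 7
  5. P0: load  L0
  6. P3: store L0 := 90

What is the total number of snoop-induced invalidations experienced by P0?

invalidations = 2

1. P0: store L0 := 41  bus=[BusRdX]  L0: P0=M P1=I P2=I P3=I  mem[L0]=80
2. P2: store L2 := 90  bus=[BusRdX]  L2: P0=I P1=I P2=M P3=I  mem[L2]=20
3. P3: store L0 := 56  bus=[BusRdX,Flush]  L0: P0=I P1=I P2=I P3=M  mem[L0]=41
4. P1: store L2 := 7  bus=[BusRdX,Flush]  L2: P0=I P1=M P2=I P3=I  mem[L2]=90
5. P0: load  L0  bus=[BusRd]  L0: P0=S P1=I P2=I P3=O  mem[L0]=41
6. P3: store L0 := 90  bus=[BusUpgr]  L0: P0=I P1=I P2=I P3=M  mem[L0]=41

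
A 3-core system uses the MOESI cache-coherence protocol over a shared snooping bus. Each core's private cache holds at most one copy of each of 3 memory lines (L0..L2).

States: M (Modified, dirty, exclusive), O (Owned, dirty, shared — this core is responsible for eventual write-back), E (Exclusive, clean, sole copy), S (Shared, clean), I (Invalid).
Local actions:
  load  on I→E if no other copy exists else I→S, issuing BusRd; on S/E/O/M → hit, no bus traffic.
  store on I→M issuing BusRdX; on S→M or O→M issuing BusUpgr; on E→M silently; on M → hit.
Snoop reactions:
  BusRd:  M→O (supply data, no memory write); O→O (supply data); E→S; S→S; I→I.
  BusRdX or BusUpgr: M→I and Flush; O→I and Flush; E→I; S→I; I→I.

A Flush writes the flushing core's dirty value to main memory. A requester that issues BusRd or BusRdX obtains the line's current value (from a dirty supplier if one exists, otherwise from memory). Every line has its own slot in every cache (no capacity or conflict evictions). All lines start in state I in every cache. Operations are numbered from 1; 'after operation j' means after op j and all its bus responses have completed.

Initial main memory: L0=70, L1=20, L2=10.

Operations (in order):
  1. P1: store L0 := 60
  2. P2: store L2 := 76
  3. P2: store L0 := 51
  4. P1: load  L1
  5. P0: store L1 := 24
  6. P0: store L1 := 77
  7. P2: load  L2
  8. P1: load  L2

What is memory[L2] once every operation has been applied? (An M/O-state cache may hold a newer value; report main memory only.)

1. P1: store L0 := 60  bus=[BusRdX]  L0: P0=I P1=M P2=I  mem[L0]=70
2. P2: store L2 := 76  bus=[BusRdX]  L2: P0=I P1=I P2=M  mem[L2]=10
3. P2: store L0 := 51  bus=[BusRdX,Flush]  L0: P0=I P1=I P2=M  mem[L0]=60
4. P1: load  L1  bus=[BusRd]  L1: P0=I P1=E P2=I  mem[L1]=20
5. P0: store L1 := 24  bus=[BusRdX]  L1: P0=M P1=I P2=I  mem[L1]=20
6. P0: store L1 := 77  bus=[-]  L1: P0=M P1=I P2=I  mem[L1]=20
7. P2: load  L2  bus=[-]  L2: P0=I P1=I P2=M  mem[L2]=10
8. P1: load  L2  bus=[BusRd]  L2: P0=I P1=S P2=O  mem[L2]=10

memory[L2] = 10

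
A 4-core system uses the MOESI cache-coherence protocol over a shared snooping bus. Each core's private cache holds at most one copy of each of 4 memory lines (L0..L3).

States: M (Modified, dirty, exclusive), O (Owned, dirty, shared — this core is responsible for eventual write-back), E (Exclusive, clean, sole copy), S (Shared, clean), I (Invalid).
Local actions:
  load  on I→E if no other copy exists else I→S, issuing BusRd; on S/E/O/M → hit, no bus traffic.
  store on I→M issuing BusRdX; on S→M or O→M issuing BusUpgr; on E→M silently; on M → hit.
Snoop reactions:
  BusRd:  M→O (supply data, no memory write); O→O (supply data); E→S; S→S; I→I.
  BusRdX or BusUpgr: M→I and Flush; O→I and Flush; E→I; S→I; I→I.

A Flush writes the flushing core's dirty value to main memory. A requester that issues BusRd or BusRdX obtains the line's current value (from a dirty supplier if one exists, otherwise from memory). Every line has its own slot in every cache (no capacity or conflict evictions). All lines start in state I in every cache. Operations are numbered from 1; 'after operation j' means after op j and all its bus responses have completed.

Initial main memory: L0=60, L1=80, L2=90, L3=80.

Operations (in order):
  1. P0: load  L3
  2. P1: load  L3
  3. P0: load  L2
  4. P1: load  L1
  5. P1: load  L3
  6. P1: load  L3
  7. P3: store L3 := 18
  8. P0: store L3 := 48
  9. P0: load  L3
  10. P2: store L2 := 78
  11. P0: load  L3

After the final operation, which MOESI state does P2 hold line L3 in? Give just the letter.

state = I

step 1: P0: load  L3  ⟶  EIII  (L3)  txn=BusRd  M[L3]=80
step 2: P1: load  L3  ⟶  SSII  (L3)  txn=BusRd  M[L3]=80
step 3: P0: load  L2  ⟶  EIII  (L2)  txn=BusRd  M[L2]=90
step 4: P1: load  L1  ⟶  IEII  (L1)  txn=BusRd  M[L1]=80
step 5: P1: load  L3  ⟶  SSII  (L3)  txn=∅  M[L3]=80
step 6: P1: load  L3  ⟶  SSII  (L3)  txn=∅  M[L3]=80
step 7: P3: store L3 := 18  ⟶  IIIM  (L3)  txn=BusRdX  M[L3]=80
step 8: P0: store L3 := 48  ⟶  MIII  (L3)  txn=BusRdX+Flush  M[L3]=18
step 9: P0: load  L3  ⟶  MIII  (L3)  txn=∅  M[L3]=18
step 10: P2: store L2 := 78  ⟶  IIMI  (L2)  txn=BusRdX  M[L2]=90
step 11: P0: load  L3  ⟶  MIII  (L3)  txn=∅  M[L3]=18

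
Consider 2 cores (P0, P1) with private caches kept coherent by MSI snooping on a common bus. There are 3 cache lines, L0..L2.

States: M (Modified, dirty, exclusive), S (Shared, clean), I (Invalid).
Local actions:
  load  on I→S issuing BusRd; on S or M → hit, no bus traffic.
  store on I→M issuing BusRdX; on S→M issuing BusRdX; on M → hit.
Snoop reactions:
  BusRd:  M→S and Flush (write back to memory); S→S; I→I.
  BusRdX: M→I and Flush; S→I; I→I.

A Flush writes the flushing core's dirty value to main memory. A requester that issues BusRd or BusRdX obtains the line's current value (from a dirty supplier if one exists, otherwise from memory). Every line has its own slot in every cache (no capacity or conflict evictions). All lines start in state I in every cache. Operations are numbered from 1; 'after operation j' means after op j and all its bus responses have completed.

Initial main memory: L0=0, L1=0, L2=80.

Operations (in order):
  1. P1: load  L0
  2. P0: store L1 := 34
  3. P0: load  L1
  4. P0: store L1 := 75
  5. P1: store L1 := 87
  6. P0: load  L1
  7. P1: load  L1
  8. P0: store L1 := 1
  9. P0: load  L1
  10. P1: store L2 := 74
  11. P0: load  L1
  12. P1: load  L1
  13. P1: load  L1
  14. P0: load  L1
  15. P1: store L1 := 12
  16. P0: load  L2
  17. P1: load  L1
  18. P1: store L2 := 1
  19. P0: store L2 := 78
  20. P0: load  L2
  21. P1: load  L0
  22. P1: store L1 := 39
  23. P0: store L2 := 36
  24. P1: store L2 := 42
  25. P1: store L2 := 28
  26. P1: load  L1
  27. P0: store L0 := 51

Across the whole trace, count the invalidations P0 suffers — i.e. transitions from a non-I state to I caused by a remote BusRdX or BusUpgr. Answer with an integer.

invalidations = 4

1. P1: load  L0  bus=[BusRd]  L0: P0=I P1=S  mem[L0]=0
2. P0: store L1 := 34  bus=[BusRdX]  L1: P0=M P1=I  mem[L1]=0
3. P0: load  L1  bus=[-]  L1: P0=M P1=I  mem[L1]=0
4. P0: store L1 := 75  bus=[-]  L1: P0=M P1=I  mem[L1]=0
5. P1: store L1 := 87  bus=[BusRdX,Flush]  L1: P0=I P1=M  mem[L1]=75
6. P0: load  L1  bus=[BusRd,Flush]  L1: P0=S P1=S  mem[L1]=87
7. P1: load  L1  bus=[-]  L1: P0=S P1=S  mem[L1]=87
8. P0: store L1 := 1  bus=[BusRdX]  L1: P0=M P1=I  mem[L1]=87
9. P0: load  L1  bus=[-]  L1: P0=M P1=I  mem[L1]=87
10. P1: store L2 := 74  bus=[BusRdX]  L2: P0=I P1=M  mem[L2]=80
11. P0: load  L1  bus=[-]  L1: P0=M P1=I  mem[L1]=87
12. P1: load  L1  bus=[BusRd,Flush]  L1: P0=S P1=S  mem[L1]=1
13. P1: load  L1  bus=[-]  L1: P0=S P1=S  mem[L1]=1
14. P0: load  L1  bus=[-]  L1: P0=S P1=S  mem[L1]=1
15. P1: store L1 := 12  bus=[BusRdX]  L1: P0=I P1=M  mem[L1]=1
16. P0: load  L2  bus=[BusRd,Flush]  L2: P0=S P1=S  mem[L2]=74
17. P1: load  L1  bus=[-]  L1: P0=I P1=M  mem[L1]=1
18. P1: store L2 := 1  bus=[BusRdX]  L2: P0=I P1=M  mem[L2]=74
19. P0: store L2 := 78  bus=[BusRdX,Flush]  L2: P0=M P1=I  mem[L2]=1
20. P0: load  L2  bus=[-]  L2: P0=M P1=I  mem[L2]=1
21. P1: load  L0  bus=[-]  L0: P0=I P1=S  mem[L0]=0
22. P1: store L1 := 39  bus=[-]  L1: P0=I P1=M  mem[L1]=1
23. P0: store L2 := 36  bus=[-]  L2: P0=M P1=I  mem[L2]=1
24. P1: store L2 := 42  bus=[BusRdX,Flush]  L2: P0=I P1=M  mem[L2]=36
25. P1: store L2 := 28  bus=[-]  L2: P0=I P1=M  mem[L2]=36
26. P1: load  L1  bus=[-]  L1: P0=I P1=M  mem[L1]=1
27. P0: store L0 := 51  bus=[BusRdX]  L0: P0=M P1=I  mem[L0]=0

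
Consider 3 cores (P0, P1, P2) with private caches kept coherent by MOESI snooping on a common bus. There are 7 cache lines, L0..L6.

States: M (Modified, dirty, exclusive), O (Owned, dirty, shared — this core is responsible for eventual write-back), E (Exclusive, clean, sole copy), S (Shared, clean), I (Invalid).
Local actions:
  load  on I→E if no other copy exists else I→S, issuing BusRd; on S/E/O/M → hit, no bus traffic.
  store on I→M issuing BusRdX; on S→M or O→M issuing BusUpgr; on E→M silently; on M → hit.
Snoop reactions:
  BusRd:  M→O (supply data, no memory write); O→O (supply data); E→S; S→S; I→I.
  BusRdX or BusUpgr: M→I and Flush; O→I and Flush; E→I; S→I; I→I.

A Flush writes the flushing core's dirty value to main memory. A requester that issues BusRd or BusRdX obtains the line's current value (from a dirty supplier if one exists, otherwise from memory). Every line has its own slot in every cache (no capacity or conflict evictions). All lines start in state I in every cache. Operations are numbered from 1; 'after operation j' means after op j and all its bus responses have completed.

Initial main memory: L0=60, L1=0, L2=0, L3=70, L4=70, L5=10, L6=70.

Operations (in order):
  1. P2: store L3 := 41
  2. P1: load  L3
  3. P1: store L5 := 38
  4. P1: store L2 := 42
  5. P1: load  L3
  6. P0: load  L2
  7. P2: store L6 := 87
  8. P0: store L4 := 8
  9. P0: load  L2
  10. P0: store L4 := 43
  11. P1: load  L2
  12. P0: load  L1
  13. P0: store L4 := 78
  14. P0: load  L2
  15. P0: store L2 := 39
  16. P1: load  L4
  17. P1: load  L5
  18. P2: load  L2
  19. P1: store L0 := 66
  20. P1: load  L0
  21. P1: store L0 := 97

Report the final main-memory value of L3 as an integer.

  op1 P2: store L3 := 41 → I/I/M on L3; bus BusRdX; mem=70
  op2 P1: load  L3 → I/S/O on L3; bus BusRd; mem=70
  op3 P1: store L5 := 38 → I/M/I on L5; bus BusRdX; mem=10
  op4 P1: store L2 := 42 → I/M/I on L2; bus BusRdX; mem=0
  op5 P1: load  L3 → I/S/O on L3; bus (none); mem=70
  op6 P0: load  L2 → S/O/I on L2; bus BusRd; mem=0
  op7 P2: store L6 := 87 → I/I/M on L6; bus BusRdX; mem=70
  op8 P0: store L4 := 8 → M/I/I on L4; bus BusRdX; mem=70
  op9 P0: load  L2 → S/O/I on L2; bus (none); mem=0
  op10 P0: store L4 := 43 → M/I/I on L4; bus (none); mem=70
  op11 P1: load  L2 → S/O/I on L2; bus (none); mem=0
  op12 P0: load  L1 → E/I/I on L1; bus BusRd; mem=0
  op13 P0: store L4 := 78 → M/I/I on L4; bus (none); mem=70
  op14 P0: load  L2 → S/O/I on L2; bus (none); mem=0
  op15 P0: store L2 := 39 → M/I/I on L2; bus BusUpgr Flush; mem=42
  op16 P1: load  L4 → O/S/I on L4; bus BusRd; mem=70
  op17 P1: load  L5 → I/M/I on L5; bus (none); mem=10
  op18 P2: load  L2 → O/I/S on L2; bus BusRd; mem=42
  op19 P1: store L0 := 66 → I/M/I on L0; bus BusRdX; mem=60
  op20 P1: load  L0 → I/M/I on L0; bus (none); mem=60
  op21 P1: store L0 := 97 → I/M/I on L0; bus (none); mem=60

memory[L3] = 70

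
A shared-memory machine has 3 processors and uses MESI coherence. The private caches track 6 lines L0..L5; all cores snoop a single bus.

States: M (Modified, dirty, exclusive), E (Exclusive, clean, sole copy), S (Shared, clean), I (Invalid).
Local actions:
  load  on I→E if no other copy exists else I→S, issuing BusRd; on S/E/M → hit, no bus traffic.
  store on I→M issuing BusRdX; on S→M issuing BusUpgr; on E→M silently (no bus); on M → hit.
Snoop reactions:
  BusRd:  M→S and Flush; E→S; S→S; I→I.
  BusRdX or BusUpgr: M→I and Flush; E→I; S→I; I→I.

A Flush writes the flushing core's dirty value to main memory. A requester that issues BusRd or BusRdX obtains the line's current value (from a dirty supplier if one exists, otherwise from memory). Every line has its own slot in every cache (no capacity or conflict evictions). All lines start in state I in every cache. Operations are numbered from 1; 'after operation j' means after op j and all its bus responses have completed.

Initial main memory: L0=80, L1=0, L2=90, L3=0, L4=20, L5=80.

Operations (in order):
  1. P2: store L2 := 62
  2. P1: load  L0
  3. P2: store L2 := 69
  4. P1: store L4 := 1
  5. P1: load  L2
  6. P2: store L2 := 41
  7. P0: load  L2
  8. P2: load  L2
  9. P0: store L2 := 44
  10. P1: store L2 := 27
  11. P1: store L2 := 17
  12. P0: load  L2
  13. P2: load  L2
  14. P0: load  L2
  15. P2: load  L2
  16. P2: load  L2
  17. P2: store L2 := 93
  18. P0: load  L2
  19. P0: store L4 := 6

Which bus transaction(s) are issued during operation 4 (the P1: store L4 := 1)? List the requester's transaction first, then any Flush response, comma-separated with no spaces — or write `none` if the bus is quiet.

bus = BusRdX

step 1: P2: store L2 := 62  ⟶  IIM  (L2)  txn=BusRdX  M[L2]=90
step 2: P1: load  L0  ⟶  IEI  (L0)  txn=BusRd  M[L0]=80
step 3: P2: store L2 := 69  ⟶  IIM  (L2)  txn=∅  M[L2]=90
step 4: P1: store L4 := 1  ⟶  IMI  (L4)  txn=BusRdX  M[L4]=20
step 5: P1: load  L2  ⟶  ISS  (L2)  txn=BusRd+Flush  M[L2]=69
step 6: P2: store L2 := 41  ⟶  IIM  (L2)  txn=BusUpgr  M[L2]=69
step 7: P0: load  L2  ⟶  SIS  (L2)  txn=BusRd+Flush  M[L2]=41
step 8: P2: load  L2  ⟶  SIS  (L2)  txn=∅  M[L2]=41
step 9: P0: store L2 := 44  ⟶  MII  (L2)  txn=BusUpgr  M[L2]=41
step 10: P1: store L2 := 27  ⟶  IMI  (L2)  txn=BusRdX+Flush  M[L2]=44
step 11: P1: store L2 := 17  ⟶  IMI  (L2)  txn=∅  M[L2]=44
step 12: P0: load  L2  ⟶  SSI  (L2)  txn=BusRd+Flush  M[L2]=17
step 13: P2: load  L2  ⟶  SSS  (L2)  txn=BusRd  M[L2]=17
step 14: P0: load  L2  ⟶  SSS  (L2)  txn=∅  M[L2]=17
step 15: P2: load  L2  ⟶  SSS  (L2)  txn=∅  M[L2]=17
step 16: P2: load  L2  ⟶  SSS  (L2)  txn=∅  M[L2]=17
step 17: P2: store L2 := 93  ⟶  IIM  (L2)  txn=BusUpgr  M[L2]=17
step 18: P0: load  L2  ⟶  SIS  (L2)  txn=BusRd+Flush  M[L2]=93
step 19: P0: store L4 := 6  ⟶  MII  (L4)  txn=BusRdX+Flush  M[L4]=1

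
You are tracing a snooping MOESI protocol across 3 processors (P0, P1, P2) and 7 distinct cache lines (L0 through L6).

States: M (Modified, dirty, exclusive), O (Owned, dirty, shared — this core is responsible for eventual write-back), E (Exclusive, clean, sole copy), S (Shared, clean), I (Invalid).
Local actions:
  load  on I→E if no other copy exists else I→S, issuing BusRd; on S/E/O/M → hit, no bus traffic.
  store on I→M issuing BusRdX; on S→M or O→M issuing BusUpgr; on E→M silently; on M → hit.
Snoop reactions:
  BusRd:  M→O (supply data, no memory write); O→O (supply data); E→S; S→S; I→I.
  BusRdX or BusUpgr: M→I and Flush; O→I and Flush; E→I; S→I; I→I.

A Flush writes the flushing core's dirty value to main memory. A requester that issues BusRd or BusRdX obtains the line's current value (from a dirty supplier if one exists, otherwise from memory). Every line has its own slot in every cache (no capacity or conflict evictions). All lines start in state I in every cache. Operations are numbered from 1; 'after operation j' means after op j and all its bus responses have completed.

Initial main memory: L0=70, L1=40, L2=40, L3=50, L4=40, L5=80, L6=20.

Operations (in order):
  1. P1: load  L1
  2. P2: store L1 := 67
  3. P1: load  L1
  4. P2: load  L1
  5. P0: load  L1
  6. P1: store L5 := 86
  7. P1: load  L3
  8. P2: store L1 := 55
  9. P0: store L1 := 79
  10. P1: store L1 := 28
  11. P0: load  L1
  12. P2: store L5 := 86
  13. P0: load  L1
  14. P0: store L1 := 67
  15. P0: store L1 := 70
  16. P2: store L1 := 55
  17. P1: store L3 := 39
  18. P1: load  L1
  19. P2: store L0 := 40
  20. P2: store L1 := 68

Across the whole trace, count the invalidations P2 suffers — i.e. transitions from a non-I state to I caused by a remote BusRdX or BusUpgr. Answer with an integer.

invalidations = 1

[1] P1: load  L1 | P0:I, P1:E(40), P2:I | bus: BusRd
[2] P2: store L1 := 67 | P0:I, P1:I, P2:M(67) | bus: BusRdX
[3] P1: load  L1 | P0:I, P1:S(67), P2:O(67) | bus: BusRd
[4] P2: load  L1 | P0:I, P1:S(67), P2:O(67) | bus: none
[5] P0: load  L1 | P0:S(67), P1:S(67), P2:O(67) | bus: BusRd
[6] P1: store L5 := 86 | P0:I, P1:M(86), P2:I | bus: BusRdX
[7] P1: load  L3 | P0:I, P1:E(50), P2:I | bus: BusRd
[8] P2: store L1 := 55 | P0:I, P1:I, P2:M(55) | bus: BusUpgr
[9] P0: store L1 := 79 | P0:M(79), P1:I, P2:I | bus: BusRdX,Flush
[10] P1: store L1 := 28 | P0:I, P1:M(28), P2:I | bus: BusRdX,Flush
[11] P0: load  L1 | P0:S(28), P1:O(28), P2:I | bus: BusRd
[12] P2: store L5 := 86 | P0:I, P1:I, P2:M(86) | bus: BusRdX,Flush
[13] P0: load  L1 | P0:S(28), P1:O(28), P2:I | bus: none
[14] P0: store L1 := 67 | P0:M(67), P1:I, P2:I | bus: BusUpgr,Flush
[15] P0: store L1 := 70 | P0:M(70), P1:I, P2:I | bus: none
[16] P2: store L1 := 55 | P0:I, P1:I, P2:M(55) | bus: BusRdX,Flush
[17] P1: store L3 := 39 | P0:I, P1:M(39), P2:I | bus: none
[18] P1: load  L1 | P0:I, P1:S(55), P2:O(55) | bus: BusRd
[19] P2: store L0 := 40 | P0:I, P1:I, P2:M(40) | bus: BusRdX
[20] P2: store L1 := 68 | P0:I, P1:I, P2:M(68) | bus: BusUpgr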